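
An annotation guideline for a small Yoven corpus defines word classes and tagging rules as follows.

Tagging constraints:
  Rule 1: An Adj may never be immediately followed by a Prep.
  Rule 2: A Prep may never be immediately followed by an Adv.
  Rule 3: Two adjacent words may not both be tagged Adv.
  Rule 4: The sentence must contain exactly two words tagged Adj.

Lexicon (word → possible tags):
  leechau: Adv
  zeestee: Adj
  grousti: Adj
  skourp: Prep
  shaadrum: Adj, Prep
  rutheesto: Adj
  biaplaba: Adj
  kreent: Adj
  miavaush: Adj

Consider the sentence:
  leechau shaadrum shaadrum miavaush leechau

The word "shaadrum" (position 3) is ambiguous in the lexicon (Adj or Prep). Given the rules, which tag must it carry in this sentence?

Candidates per position — 1:leechau {Adv}; 2:shaadrum {Adj,Prep}; 3:shaadrum {Adj,Prep}; 4:miavaush {Adj}; 5:leechau {Adv}.
Position 3: the remaining choice is settled jointly with positions 2 — only Adj at position 3 is part of a tagging that satisfies every rule.
So the tagging must be: Adv Prep Adj Adj Adv.
Checking: rule 1 holds; rule 2 holds; rule 3 holds; rule 4 holds.

Adj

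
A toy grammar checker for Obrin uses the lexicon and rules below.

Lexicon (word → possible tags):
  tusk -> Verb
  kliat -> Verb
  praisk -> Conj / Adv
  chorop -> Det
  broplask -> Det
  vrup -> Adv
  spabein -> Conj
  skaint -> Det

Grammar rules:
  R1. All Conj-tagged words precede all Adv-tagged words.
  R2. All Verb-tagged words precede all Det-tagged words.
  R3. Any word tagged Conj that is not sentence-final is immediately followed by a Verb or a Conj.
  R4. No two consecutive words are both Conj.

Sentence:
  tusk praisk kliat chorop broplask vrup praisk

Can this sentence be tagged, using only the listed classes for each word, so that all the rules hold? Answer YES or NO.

YES

Candidates per position — 1:tusk {Verb}; 2:praisk {Conj,Adv}; 3:kliat {Verb}; 4:chorop {Det}; 5:broplask {Det}; 6:vrup {Adv}; 7:praisk {Conj,Adv}.
One satisfying assignment: Verb Adv Verb Det Det Adv Adv.
Checking: rule 1 ✓; rule 2 ✓; rule 3 ✓; rule 4 ✓.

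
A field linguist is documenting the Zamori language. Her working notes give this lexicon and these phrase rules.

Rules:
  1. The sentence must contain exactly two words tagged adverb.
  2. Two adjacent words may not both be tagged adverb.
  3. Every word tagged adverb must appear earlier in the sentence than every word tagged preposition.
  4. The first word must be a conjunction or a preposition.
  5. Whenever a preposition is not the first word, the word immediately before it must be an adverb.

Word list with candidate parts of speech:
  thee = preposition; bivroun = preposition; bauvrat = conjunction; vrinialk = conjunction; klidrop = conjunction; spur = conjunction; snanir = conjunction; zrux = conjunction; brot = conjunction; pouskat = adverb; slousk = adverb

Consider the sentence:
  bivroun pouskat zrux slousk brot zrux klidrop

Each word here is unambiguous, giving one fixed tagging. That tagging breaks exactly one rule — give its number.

3

Fixed tagging: preposition adverb conjunction adverb conjunction conjunction conjunction.
Checking each rule: R1 ok, R2 ok, R3 fails, R4 ok, R5 ok.
Only rule 3 fails.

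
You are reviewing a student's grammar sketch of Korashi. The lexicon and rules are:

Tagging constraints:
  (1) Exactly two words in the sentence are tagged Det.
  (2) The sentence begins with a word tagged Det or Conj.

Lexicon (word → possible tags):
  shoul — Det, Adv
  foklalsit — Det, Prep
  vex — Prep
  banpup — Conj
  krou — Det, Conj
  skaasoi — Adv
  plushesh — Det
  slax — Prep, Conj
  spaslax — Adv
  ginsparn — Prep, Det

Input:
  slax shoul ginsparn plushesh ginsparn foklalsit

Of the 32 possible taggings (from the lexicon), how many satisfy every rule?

4

Candidates per position — 1:slax {Prep,Conj}; 2:shoul {Det,Adv}; 3:ginsparn {Prep,Det}; 4:plushesh {Det}; 5:ginsparn {Prep,Det}; 6:foklalsit {Det,Prep}.
There are 32 candidate sequences in total.
The sequences that satisfy every rule: Conj Det Prep Det Prep Prep; Conj Adv Prep Det Prep Det; Conj Adv Prep Det Det Prep; Conj Adv Det Det Prep Prep.
Count = 4.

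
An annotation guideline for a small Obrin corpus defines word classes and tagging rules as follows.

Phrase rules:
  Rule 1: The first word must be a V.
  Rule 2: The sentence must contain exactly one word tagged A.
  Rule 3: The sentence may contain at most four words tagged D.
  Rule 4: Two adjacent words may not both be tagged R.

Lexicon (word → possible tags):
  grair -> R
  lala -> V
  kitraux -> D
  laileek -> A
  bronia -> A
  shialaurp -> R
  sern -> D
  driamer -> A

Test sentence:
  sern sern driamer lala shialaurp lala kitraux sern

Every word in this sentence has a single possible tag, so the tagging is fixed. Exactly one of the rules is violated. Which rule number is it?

Fixed tagging: D D A V R V D D.
Checking each rule: R1 violated, R2 holds, R3 holds, R4 holds.
Only rule 1 fails.

1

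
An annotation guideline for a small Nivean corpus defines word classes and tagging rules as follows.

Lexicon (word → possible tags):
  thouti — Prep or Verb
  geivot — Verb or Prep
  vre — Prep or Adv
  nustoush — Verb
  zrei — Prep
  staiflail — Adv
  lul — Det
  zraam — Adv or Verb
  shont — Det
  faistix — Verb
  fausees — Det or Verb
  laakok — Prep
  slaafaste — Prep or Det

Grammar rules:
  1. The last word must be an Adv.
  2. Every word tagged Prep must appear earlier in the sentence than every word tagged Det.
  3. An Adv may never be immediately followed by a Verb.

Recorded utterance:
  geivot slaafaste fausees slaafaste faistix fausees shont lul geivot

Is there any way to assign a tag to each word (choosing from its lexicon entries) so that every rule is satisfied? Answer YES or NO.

NO

Candidates per position — 1:geivot {Verb,Prep}; 2:slaafaste {Prep,Det}; 3:fausees {Det,Verb}; 4:slaafaste {Prep,Det}; 5:faistix {Verb}; 6:fausees {Det,Verb}; 7:shont {Det}; 8:lul {Det}; 9:geivot {Verb,Prep}.
Rule 1 cannot be satisfied by any choice of tags from the lexicon.
So there is no consistent tagging.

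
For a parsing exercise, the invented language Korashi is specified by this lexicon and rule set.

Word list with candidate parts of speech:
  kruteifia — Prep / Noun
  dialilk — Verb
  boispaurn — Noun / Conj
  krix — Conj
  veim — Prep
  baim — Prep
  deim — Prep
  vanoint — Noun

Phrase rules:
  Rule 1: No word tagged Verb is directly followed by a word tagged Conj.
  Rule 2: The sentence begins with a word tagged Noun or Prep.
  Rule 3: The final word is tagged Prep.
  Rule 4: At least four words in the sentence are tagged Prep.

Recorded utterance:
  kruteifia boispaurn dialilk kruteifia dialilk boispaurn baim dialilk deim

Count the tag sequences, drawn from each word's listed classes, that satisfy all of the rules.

2

Candidates per position — 1:kruteifia {Prep,Noun}; 2:boispaurn {Noun,Conj}; 3:dialilk {Verb}; 4:kruteifia {Prep,Noun}; 5:dialilk {Verb}; 6:boispaurn {Noun,Conj}; 7:baim {Prep}; 8:dialilk {Verb}; 9:deim {Prep}.
There are 16 candidate sequences in total.
The sequences that satisfy every rule: Prep Noun Verb Prep Verb Noun Prep Verb Prep; Prep Conj Verb Prep Verb Noun Prep Verb Prep.
Count = 2.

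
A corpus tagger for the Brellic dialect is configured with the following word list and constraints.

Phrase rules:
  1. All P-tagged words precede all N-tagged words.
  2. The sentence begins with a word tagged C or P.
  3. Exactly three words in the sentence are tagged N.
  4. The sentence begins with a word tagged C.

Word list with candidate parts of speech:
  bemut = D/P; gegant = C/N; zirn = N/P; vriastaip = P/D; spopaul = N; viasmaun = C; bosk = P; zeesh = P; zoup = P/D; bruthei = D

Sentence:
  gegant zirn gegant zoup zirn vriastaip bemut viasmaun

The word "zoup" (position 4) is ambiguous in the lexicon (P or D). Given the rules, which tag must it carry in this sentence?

Candidates per position — 1:gegant {C,N}; 2:zirn {N,P}; 3:gegant {C,N}; 4:zoup {P,D}; 5:zirn {N,P}; 6:vriastaip {P,D}; 7:bemut {D,P}; 8:viasmaun {C}.
Position 1: tagging it N would leave rule 2 unsatisfiable, so it must be C.
Position 2: tagging it P would leave rule 3 unsatisfiable, so it must be N.
Position 3: tagging it C would leave rule 3 unsatisfiable, so it must be N.
Position 4: tagging it P would leave rule 1 unsatisfiable, so it must be D.
Position 5: tagging it P would leave rule 1 unsatisfiable, so it must be N.
Position 6: tagging it P would leave rule 1 unsatisfiable, so it must be D.
Position 7: tagging it P would leave rule 1 unsatisfiable, so it must be D.
That leaves exactly one tagging: C N N D N D D C.
Rule-by-rule: rule 1 satisfied; rule 2 satisfied; rule 3 satisfied; rule 4 satisfied.

D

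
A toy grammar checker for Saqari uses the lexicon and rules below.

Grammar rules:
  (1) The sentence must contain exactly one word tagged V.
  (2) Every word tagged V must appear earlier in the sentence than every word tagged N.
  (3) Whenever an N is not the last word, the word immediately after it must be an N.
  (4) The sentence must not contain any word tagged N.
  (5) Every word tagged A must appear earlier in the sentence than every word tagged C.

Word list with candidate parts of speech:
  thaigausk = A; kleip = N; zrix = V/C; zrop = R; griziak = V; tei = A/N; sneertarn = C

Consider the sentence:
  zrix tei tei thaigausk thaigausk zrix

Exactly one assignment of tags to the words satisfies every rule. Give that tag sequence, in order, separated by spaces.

Candidates per position — 1:zrix {V,C}; 2:tei {A,N}; 3:tei {A,N}; 4:thaigausk {A}; 5:thaigausk {A}; 6:zrix {V,C}.
Word 1 cannot be C — rule 5 would then fail for every completion. It is V.
Word 2 cannot be N — rule 3 would then fail for every completion. It is A.
Word 3 cannot be N — rule 3 would then fail for every completion. It is A.
Word 6 cannot be V — rule 1 would then fail for every completion. It is C.
So the tagging must be: V A A A A C.
Verifying each rule — rule 1 holds; rule 2 holds; rule 3 holds; rule 4 holds; rule 5 holds.

V A A A A C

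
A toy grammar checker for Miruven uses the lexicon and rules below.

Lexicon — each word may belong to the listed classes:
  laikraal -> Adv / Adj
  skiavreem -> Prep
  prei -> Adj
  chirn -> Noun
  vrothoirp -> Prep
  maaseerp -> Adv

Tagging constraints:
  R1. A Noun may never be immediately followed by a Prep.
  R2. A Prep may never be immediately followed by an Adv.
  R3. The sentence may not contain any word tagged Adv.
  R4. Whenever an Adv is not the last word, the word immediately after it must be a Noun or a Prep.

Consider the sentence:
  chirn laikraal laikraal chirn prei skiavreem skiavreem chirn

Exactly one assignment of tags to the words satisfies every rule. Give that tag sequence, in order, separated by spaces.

Noun Adj Adj Noun Adj Prep Prep Noun

Candidates per position — 1:chirn {Noun}; 2:laikraal {Adv,Adj}; 3:laikraal {Adv,Adj}; 4:chirn {Noun}; 5:prei {Adj}; 6:skiavreem {Prep}; 7:skiavreem {Prep}; 8:chirn {Noun}.
At position 2, choosing Adv makes rule 3 impossible to satisfy; hence Adj.
At position 3, choosing Adv makes rule 3 impossible to satisfy; hence Adj.
The only consistent sequence is: Noun Adj Adj Noun Adj Prep Prep Noun.
Rule-by-rule: rule 1 ok; rule 2 ok; rule 3 ok; rule 4 ok.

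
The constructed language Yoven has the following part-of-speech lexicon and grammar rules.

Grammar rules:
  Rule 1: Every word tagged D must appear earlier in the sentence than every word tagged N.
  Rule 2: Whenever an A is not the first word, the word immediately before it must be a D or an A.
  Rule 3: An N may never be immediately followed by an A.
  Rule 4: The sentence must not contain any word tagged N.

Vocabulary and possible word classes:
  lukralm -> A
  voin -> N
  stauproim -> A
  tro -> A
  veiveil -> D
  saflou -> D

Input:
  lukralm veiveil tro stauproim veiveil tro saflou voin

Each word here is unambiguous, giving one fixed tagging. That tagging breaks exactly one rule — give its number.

Fixed tagging: A D A A D A D N.
Rule check: R1 holds, R2 holds, R3 holds, R4 violated.
Only rule 4 fails.

4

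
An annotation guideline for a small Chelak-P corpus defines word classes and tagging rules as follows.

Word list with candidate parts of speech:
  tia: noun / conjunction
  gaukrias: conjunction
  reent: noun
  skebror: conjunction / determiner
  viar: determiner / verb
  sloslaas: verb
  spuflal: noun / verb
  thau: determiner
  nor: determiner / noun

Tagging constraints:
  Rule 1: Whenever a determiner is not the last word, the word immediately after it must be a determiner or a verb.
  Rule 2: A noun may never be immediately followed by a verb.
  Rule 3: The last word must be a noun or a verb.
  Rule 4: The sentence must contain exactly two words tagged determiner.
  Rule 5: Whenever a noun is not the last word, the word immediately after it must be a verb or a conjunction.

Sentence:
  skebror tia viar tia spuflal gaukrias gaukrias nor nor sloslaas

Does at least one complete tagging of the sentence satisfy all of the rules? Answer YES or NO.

Candidates per position — 1:skebror {conjunction,determiner}; 2:tia {noun,conjunction}; 3:viar {determiner,verb}; 4:tia {noun,conjunction}; 5:spuflal {noun,verb}; 6:gaukrias {conjunction}; 7:gaukrias {conjunction}; 8:nor {determiner,noun}; 9:nor {determiner,noun}; 10:sloslaas {verb}.
One satisfying assignment: conjunction conjunction verb conjunction noun conjunction conjunction determiner determiner verb.
Check: rule 1 ok; rule 2 ok; rule 3 ok; rule 4 ok; rule 5 ok.

YES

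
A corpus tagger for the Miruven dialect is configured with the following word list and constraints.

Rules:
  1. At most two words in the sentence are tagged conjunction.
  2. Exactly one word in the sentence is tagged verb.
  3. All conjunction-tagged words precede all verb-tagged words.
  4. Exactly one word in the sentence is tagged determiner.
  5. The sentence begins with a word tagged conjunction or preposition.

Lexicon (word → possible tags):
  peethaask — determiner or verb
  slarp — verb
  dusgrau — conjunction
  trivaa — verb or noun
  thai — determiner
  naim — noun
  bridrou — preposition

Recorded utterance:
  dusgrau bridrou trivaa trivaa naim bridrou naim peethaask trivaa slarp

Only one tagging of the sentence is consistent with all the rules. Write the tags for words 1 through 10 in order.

Candidates per position — 1:dusgrau {conjunction}; 2:bridrou {preposition}; 3:trivaa {verb,noun}; 4:trivaa {verb,noun}; 5:naim {noun}; 6:bridrou {preposition}; 7:naim {noun}; 8:peethaask {determiner,verb}; 9:trivaa {verb,noun}; 10:slarp {verb}.
Position 3: tagging it verb would leave rule 2 unsatisfiable, so it must be noun.
Position 4: tagging it verb would leave rule 2 unsatisfiable, so it must be noun.
Position 8: tagging it verb would leave rule 2 unsatisfiable, so it must be determiner.
Position 9: tagging it verb would leave rule 2 unsatisfiable, so it must be noun.
The only consistent sequence is: conjunction preposition noun noun noun preposition noun determiner noun verb.
Check: rule 1 ok; rule 2 ok; rule 3 ok; rule 4 ok; rule 5 ok.

conjunction preposition noun noun noun preposition noun determiner noun verb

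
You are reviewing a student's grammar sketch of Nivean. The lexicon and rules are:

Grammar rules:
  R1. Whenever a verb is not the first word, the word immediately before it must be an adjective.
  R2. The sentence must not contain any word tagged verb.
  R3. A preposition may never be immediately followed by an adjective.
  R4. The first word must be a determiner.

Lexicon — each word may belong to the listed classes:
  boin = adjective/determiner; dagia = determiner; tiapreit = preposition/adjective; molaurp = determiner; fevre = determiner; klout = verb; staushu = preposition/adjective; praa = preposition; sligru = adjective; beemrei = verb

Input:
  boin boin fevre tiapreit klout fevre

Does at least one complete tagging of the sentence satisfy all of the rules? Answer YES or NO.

Candidates per position — 1:boin {adjective,determiner}; 2:boin {adjective,determiner}; 3:fevre {determiner}; 4:tiapreit {preposition,adjective}; 5:klout {verb}; 6:fevre {determiner}.
Rule 2 cannot be satisfied by any choice of tags from the lexicon.
So there is no consistent tagging.

NO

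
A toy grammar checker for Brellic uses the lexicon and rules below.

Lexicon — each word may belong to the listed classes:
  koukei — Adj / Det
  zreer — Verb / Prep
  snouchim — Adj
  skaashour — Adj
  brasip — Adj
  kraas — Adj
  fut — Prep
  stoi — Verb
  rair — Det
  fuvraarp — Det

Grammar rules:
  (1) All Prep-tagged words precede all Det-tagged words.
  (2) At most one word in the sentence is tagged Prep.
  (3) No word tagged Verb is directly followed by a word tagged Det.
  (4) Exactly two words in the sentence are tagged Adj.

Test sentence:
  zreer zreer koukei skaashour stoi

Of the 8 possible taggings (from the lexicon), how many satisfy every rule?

Candidates per position — 1:zreer {Verb,Prep}; 2:zreer {Verb,Prep}; 3:koukei {Adj,Det}; 4:skaashour {Adj}; 5:stoi {Verb}.
There are 8 candidate sequences in total.
The sequences that satisfy every rule: Verb Verb Adj Adj Verb; Verb Prep Adj Adj Verb; Prep Verb Adj Adj Verb.
Count = 3.

3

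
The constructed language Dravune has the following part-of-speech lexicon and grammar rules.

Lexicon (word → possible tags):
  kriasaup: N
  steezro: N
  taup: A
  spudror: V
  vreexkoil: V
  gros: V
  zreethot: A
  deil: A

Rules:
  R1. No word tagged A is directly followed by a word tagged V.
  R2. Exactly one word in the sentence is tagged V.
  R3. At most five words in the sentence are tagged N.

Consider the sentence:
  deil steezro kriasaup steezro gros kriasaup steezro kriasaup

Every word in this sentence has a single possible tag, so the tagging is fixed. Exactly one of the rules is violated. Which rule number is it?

3

Fixed tagging: A N N N V N N N.
Rule check: R1 ✓, R2 ✓, R3 ✗.
Only rule 3 fails.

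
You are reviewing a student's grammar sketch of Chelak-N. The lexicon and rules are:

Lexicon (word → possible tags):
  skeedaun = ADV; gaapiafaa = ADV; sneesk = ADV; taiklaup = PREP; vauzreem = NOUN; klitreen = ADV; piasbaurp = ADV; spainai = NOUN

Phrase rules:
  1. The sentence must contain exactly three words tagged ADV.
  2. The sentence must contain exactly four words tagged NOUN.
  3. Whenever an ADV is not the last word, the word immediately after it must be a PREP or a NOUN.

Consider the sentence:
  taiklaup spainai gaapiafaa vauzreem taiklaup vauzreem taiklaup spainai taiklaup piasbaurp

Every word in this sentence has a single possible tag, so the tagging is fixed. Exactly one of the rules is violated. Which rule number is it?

Fixed tagging: PREP NOUN ADV NOUN PREP NOUN PREP NOUN PREP ADV.
Checking each rule: R1 violated, R2 holds, R3 holds.
Only rule 1 fails.

1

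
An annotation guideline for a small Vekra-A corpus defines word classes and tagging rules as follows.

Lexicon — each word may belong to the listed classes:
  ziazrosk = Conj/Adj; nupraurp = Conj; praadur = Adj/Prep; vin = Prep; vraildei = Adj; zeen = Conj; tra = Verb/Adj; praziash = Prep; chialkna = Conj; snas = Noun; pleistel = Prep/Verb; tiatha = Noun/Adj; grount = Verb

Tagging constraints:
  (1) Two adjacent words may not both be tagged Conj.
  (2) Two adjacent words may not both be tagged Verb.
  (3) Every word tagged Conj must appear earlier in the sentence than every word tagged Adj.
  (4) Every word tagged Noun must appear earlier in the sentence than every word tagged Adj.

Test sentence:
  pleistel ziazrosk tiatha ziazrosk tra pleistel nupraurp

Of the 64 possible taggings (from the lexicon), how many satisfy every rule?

2

Candidates per position — 1:pleistel {Prep,Verb}; 2:ziazrosk {Conj,Adj}; 3:tiatha {Noun,Adj}; 4:ziazrosk {Conj,Adj}; 5:tra {Verb,Adj}; 6:pleistel {Prep,Verb}; 7:nupraurp {Conj}.
There are 64 candidate sequences in total.
The sequences that satisfy every rule: Prep Conj Noun Conj Verb Prep Conj; Verb Conj Noun Conj Verb Prep Conj.
Count = 2.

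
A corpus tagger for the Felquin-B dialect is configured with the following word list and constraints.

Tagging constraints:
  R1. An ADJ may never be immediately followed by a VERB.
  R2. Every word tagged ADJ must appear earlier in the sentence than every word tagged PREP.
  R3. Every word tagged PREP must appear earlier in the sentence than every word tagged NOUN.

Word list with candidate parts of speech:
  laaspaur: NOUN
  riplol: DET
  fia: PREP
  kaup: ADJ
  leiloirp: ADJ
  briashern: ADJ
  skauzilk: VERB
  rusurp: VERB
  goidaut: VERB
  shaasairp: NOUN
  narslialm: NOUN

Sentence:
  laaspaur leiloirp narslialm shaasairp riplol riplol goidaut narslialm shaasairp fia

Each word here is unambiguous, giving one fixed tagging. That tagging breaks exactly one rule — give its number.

3

Fixed tagging: NOUN ADJ NOUN NOUN DET DET VERB NOUN NOUN PREP.
Checking each rule: R1 ok, R2 ok, R3 fails.
Only rule 3 fails.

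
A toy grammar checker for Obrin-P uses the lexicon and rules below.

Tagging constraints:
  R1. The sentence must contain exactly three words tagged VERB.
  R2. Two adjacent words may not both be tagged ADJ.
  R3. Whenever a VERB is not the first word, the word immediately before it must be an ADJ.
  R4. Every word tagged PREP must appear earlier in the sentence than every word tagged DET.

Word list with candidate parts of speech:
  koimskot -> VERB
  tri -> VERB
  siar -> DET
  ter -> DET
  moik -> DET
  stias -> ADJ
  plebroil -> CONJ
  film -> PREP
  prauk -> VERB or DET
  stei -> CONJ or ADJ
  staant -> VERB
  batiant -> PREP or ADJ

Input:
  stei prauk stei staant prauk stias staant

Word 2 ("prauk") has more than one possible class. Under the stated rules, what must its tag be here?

VERB

Candidates per position — 1:stei {CONJ,ADJ}; 2:prauk {VERB,DET}; 3:stei {CONJ,ADJ}; 4:staant {VERB}; 5:prauk {VERB,DET}; 6:stias {ADJ}; 7:staant {VERB}.
At position 3, choosing CONJ makes rule 3 impossible to satisfy; hence ADJ.
At position 5, choosing VERB makes rule 3 impossible to satisfy; hence DET.
At position 2, choosing DET makes rule 1 impossible to satisfy; hence VERB.
At position 1, choosing CONJ makes rule 3 impossible to satisfy; hence ADJ.
The only consistent sequence is: ADJ VERB ADJ VERB DET ADJ VERB.
Check: rule 1 ok; rule 2 ok; rule 3 ok; rule 4 ok.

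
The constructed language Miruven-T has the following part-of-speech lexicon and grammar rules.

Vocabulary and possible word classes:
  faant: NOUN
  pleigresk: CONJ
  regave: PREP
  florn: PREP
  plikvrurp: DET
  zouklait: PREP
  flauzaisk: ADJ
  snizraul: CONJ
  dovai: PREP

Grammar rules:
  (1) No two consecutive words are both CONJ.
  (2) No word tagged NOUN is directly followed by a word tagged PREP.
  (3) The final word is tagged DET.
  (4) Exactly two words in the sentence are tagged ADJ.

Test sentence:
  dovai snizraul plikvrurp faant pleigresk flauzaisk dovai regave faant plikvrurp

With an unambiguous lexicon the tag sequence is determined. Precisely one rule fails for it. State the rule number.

4

Fixed tagging: PREP CONJ DET NOUN CONJ ADJ PREP PREP NOUN DET.
Checking each rule: R1 ✓, R2 ✓, R3 ✓, R4 ✗.
Only rule 4 fails.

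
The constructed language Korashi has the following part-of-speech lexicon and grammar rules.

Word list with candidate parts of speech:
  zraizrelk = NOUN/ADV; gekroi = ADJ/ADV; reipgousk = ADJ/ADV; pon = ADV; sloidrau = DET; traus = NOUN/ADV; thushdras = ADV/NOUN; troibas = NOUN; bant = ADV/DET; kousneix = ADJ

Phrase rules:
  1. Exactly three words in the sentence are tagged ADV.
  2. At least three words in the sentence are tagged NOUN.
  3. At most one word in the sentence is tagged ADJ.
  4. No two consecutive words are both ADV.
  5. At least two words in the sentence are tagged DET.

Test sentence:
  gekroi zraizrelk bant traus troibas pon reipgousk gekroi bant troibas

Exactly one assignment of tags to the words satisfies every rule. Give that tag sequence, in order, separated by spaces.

ADV NOUN DET NOUN NOUN ADV ADJ ADV DET NOUN

Candidates per position — 1:gekroi {ADJ,ADV}; 2:zraizrelk {NOUN,ADV}; 3:bant {ADV,DET}; 4:traus {NOUN,ADV}; 5:troibas {NOUN}; 6:pon {ADV}; 7:reipgousk {ADJ,ADV}; 8:gekroi {ADJ,ADV}; 9:bant {ADV,DET}; 10:troibas {NOUN}.
Position 3: ADV is ruled out by rule 5; that leaves DET.
Position 7: ADV is ruled out by rule 4; that leaves ADJ.
Position 8: ADJ is ruled out by rule 3; that leaves ADV.
Position 9: ADV is ruled out by rule 4; that leaves DET.
Position 1: ADJ is ruled out by rule 3; that leaves ADV.
Position 2: ADV is ruled out by rule 1; that leaves NOUN.
Position 4: ADV is ruled out by rule 1; that leaves NOUN.
The only consistent sequence is: ADV NOUN DET NOUN NOUN ADV ADJ ADV DET NOUN.
Check: rule 1 holds; rule 2 holds; rule 3 holds; rule 4 holds; rule 5 holds.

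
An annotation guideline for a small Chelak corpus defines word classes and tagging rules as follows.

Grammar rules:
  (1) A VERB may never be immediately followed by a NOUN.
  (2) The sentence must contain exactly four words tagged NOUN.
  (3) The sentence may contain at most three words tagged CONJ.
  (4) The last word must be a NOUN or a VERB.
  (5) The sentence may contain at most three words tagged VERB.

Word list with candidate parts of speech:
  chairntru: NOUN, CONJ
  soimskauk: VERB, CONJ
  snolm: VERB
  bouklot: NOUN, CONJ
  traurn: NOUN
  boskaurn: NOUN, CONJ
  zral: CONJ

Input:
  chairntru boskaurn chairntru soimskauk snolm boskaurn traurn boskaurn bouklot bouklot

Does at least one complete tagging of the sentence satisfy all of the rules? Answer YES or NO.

Candidates per position — 1:chairntru {NOUN,CONJ}; 2:boskaurn {NOUN,CONJ}; 3:chairntru {NOUN,CONJ}; 4:soimskauk {VERB,CONJ}; 5:snolm {VERB}; 6:boskaurn {NOUN,CONJ}; 7:traurn {NOUN}; 8:boskaurn {NOUN,CONJ}; 9:bouklot {NOUN,CONJ}; 10:bouklot {NOUN,CONJ}.
Every candidate sequence violates at least one rule; no consistent tagging exists.

NO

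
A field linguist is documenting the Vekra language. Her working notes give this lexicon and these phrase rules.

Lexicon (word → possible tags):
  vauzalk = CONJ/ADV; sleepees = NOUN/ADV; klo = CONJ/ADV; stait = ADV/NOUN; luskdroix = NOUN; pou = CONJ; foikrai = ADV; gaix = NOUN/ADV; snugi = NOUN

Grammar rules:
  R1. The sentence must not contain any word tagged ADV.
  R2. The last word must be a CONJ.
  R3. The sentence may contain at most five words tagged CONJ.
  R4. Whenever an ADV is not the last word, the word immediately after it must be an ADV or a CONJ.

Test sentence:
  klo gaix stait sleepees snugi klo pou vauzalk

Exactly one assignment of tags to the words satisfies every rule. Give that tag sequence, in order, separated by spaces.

Candidates per position — 1:klo {CONJ,ADV}; 2:gaix {NOUN,ADV}; 3:stait {ADV,NOUN}; 4:sleepees {NOUN,ADV}; 5:snugi {NOUN}; 6:klo {CONJ,ADV}; 7:pou {CONJ}; 8:vauzalk {CONJ,ADV}.
At position 1, choosing ADV makes rule 1 impossible to satisfy; hence CONJ.
At position 2, choosing ADV makes rule 1 impossible to satisfy; hence NOUN.
At position 3, choosing ADV makes rule 1 impossible to satisfy; hence NOUN.
At position 4, choosing ADV makes rule 1 impossible to satisfy; hence NOUN.
At position 6, choosing ADV makes rule 1 impossible to satisfy; hence CONJ.
At position 8, choosing ADV makes rule 1 impossible to satisfy; hence CONJ.
That leaves exactly one tagging: CONJ NOUN NOUN NOUN NOUN CONJ CONJ CONJ.
Check: rule 1 ✓; rule 2 ✓; rule 3 ✓; rule 4 ✓.

CONJ NOUN NOUN NOUN NOUN CONJ CONJ CONJ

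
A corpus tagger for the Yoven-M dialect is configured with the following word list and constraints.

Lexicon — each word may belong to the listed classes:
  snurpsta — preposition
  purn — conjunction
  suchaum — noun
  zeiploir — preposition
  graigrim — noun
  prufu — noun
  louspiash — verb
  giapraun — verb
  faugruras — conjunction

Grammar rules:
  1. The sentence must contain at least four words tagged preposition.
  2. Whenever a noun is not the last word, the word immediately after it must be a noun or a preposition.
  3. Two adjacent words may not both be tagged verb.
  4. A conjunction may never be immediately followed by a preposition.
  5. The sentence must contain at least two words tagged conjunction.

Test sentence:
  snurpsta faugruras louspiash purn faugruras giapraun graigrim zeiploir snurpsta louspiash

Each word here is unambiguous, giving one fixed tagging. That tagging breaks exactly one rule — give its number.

1

Fixed tagging: preposition conjunction verb conjunction conjunction verb noun preposition preposition verb.
Checking each rule: R1 violated, R2 holds, R3 holds, R4 holds, R5 holds.
Only rule 1 fails.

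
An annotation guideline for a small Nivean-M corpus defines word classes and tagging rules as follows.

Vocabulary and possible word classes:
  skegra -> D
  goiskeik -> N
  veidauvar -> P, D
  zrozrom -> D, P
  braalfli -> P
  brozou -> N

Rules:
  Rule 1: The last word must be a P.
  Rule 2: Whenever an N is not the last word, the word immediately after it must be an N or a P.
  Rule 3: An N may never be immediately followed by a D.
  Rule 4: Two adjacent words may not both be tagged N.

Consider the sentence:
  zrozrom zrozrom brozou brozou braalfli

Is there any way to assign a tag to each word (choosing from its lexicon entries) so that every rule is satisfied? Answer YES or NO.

Candidates per position — 1:zrozrom {D,P}; 2:zrozrom {D,P}; 3:brozou {N}; 4:brozou {N}; 5:braalfli {P}.
Rule 4 cannot be satisfied by any choice of tags from the lexicon.
So there is no consistent tagging.

NO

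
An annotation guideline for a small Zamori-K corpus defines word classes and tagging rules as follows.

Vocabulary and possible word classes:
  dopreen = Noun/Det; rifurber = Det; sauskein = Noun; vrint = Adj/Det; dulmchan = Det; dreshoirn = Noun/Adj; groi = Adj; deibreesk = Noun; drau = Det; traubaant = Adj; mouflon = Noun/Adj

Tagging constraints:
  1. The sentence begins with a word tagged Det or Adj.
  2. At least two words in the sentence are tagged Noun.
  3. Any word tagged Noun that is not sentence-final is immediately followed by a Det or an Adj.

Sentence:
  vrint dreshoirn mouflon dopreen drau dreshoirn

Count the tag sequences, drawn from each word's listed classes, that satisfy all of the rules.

10

Candidates per position — 1:vrint {Adj,Det}; 2:dreshoirn {Noun,Adj}; 3:mouflon {Noun,Adj}; 4:dopreen {Noun,Det}; 5:drau {Det}; 6:dreshoirn {Noun,Adj}.
There are 32 candidate sequences in total.
Checking each against the rules leaves 10 sequences.
Count = 10.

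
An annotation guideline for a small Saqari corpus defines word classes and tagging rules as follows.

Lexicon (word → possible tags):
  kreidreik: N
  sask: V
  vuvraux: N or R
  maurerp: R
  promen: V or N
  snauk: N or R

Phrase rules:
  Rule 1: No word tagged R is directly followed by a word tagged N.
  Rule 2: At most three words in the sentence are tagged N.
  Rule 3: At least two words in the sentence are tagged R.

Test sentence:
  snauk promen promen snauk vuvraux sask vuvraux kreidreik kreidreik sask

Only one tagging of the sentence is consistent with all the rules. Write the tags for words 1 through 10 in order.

R V V R R V N N N V

Candidates per position — 1:snauk {N,R}; 2:promen {V,N}; 3:promen {V,N}; 4:snauk {N,R}; 5:vuvraux {N,R}; 6:sask {V}; 7:vuvraux {N,R}; 8:kreidreik {N}; 9:kreidreik {N}; 10:sask {V}.
Position 7: R is ruled out by rule 1; that leaves N.
Position 1: N is ruled out by rule 2; that leaves R.
Position 2: N is ruled out by rule 1; that leaves V.
Position 3: N is ruled out by rule 2; that leaves V.
Position 4: N is ruled out by rule 2; that leaves R.
Position 5: N is ruled out by rule 1; that leaves R.
The only consistent sequence is: R V V R R V N N N V.
Checking: rule 1 satisfied; rule 2 satisfied; rule 3 satisfied.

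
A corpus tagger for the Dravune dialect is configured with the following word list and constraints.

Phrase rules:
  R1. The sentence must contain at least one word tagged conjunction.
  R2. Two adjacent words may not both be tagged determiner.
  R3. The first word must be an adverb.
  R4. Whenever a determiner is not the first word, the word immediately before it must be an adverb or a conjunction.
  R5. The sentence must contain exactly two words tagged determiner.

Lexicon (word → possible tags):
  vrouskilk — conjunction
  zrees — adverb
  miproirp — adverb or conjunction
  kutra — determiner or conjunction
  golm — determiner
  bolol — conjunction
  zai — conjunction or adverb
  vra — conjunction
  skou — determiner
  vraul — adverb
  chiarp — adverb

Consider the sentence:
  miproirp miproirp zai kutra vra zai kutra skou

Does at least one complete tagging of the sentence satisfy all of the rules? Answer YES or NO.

Candidates per position — 1:miproirp {adverb,conjunction}; 2:miproirp {adverb,conjunction}; 3:zai {conjunction,adverb}; 4:kutra {determiner,conjunction}; 5:vra {conjunction}; 6:zai {conjunction,adverb}; 7:kutra {determiner,conjunction}; 8:skou {determiner}.
One satisfying assignment: adverb conjunction conjunction determiner conjunction conjunction conjunction determiner.
Check: rule 1 holds; rule 2 holds; rule 3 holds; rule 4 holds; rule 5 holds.

YES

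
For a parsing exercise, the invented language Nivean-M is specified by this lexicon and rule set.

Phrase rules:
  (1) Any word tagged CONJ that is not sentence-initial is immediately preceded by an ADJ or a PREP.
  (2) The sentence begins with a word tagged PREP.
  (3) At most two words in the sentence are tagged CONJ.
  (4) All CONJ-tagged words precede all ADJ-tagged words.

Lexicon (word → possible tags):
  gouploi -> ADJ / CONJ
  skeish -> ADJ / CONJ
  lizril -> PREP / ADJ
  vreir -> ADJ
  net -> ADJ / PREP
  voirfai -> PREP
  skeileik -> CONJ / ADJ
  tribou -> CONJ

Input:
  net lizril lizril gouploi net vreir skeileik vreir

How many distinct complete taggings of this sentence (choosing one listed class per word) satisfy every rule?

10

Candidates per position — 1:net {ADJ,PREP}; 2:lizril {PREP,ADJ}; 3:lizril {PREP,ADJ}; 4:gouploi {ADJ,CONJ}; 5:net {ADJ,PREP}; 6:vreir {ADJ}; 7:skeileik {CONJ,ADJ}; 8:vreir {ADJ}.
There are 64 candidate sequences in total.
Checking each against the rules leaves 10 sequences.
Count = 10.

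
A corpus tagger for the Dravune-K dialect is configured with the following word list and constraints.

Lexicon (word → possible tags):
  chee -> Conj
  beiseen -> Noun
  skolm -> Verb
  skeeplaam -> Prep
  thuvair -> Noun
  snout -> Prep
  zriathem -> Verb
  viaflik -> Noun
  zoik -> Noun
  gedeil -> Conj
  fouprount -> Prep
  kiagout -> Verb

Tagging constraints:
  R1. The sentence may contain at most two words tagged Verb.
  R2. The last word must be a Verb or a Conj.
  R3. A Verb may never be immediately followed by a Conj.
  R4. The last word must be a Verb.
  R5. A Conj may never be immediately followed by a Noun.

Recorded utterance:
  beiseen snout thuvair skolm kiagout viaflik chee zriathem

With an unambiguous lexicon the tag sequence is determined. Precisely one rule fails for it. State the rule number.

Fixed tagging: Noun Prep Noun Verb Verb Noun Conj Verb.
Checking each rule: R1 ✗, R2 ✓, R3 ✓, R4 ✓, R5 ✓.
Only rule 1 fails.

1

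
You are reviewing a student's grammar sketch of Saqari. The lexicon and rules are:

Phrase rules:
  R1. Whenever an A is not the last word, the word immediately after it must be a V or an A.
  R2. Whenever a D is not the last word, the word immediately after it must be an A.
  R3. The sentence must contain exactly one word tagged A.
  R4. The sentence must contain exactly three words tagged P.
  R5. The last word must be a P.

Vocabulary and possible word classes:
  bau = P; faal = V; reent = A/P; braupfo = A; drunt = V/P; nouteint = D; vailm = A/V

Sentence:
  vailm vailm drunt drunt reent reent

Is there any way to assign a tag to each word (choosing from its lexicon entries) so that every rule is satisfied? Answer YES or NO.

Candidates per position — 1:vailm {A,V}; 2:vailm {A,V}; 3:drunt {V,P}; 4:drunt {V,P}; 5:reent {A,P}; 6:reent {A,P}.
One satisfying assignment: V A V P P P.
Check: rule 1 satisfied; rule 2 satisfied; rule 3 satisfied; rule 4 satisfied; rule 5 satisfied.

YES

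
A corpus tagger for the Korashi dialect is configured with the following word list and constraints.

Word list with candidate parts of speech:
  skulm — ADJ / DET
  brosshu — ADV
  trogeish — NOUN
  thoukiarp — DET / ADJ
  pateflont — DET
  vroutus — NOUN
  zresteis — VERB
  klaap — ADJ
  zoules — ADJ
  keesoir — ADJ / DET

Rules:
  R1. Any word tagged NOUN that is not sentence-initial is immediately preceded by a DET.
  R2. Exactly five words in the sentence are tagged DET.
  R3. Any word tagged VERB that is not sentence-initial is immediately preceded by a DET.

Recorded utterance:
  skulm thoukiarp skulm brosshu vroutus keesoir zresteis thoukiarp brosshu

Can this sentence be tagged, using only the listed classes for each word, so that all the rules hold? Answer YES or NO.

Candidates per position — 1:skulm {ADJ,DET}; 2:thoukiarp {DET,ADJ}; 3:skulm {ADJ,DET}; 4:brosshu {ADV}; 5:vroutus {NOUN}; 6:keesoir {ADJ,DET}; 7:zresteis {VERB}; 8:thoukiarp {DET,ADJ}; 9:brosshu {ADV}.
Rule 1 cannot be satisfied by any choice of tags from the lexicon.
So there is no consistent tagging.

NO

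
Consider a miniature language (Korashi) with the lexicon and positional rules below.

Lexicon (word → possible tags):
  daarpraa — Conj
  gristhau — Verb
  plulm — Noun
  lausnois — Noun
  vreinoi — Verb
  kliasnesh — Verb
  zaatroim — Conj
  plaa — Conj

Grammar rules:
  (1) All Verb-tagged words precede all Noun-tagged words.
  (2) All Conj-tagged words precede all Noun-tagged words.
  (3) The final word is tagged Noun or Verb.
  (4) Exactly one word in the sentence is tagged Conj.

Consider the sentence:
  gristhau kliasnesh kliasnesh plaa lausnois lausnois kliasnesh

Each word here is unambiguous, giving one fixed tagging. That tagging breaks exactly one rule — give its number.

Fixed tagging: Verb Verb Verb Conj Noun Noun Verb.
Checking each rule: R1 ✗, R2 ✓, R3 ✓, R4 ✓.
Only rule 1 fails.

1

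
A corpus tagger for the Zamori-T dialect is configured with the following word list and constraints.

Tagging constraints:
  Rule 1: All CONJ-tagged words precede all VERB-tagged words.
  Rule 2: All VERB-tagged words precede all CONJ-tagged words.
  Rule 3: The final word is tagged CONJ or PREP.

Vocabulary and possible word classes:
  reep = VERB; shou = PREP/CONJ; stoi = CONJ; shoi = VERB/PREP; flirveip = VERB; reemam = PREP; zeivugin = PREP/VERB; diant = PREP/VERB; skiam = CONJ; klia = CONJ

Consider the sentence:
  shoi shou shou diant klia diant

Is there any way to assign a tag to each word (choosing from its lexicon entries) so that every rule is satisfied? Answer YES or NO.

YES

Candidates per position — 1:shoi {VERB,PREP}; 2:shou {PREP,CONJ}; 3:shou {PREP,CONJ}; 4:diant {PREP,VERB}; 5:klia {CONJ}; 6:diant {PREP,VERB}.
One satisfying assignment: PREP CONJ CONJ PREP CONJ PREP.
Check: rule 1 ✓; rule 2 ✓; rule 3 ✓.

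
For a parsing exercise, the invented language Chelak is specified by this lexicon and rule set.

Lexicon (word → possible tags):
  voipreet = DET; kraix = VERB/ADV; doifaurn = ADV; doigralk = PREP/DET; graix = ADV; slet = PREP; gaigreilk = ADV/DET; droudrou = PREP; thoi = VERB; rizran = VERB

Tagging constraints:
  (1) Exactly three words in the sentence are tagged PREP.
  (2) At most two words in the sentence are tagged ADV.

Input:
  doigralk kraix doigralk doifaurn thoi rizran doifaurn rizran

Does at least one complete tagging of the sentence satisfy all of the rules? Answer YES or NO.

NO

Candidates per position — 1:doigralk {PREP,DET}; 2:kraix {VERB,ADV}; 3:doigralk {PREP,DET}; 4:doifaurn {ADV}; 5:thoi {VERB}; 6:rizran {VERB}; 7:doifaurn {ADV}; 8:rizran {VERB}.
Rule 1 cannot be satisfied by any choice of tags from the lexicon.
So there is no consistent tagging.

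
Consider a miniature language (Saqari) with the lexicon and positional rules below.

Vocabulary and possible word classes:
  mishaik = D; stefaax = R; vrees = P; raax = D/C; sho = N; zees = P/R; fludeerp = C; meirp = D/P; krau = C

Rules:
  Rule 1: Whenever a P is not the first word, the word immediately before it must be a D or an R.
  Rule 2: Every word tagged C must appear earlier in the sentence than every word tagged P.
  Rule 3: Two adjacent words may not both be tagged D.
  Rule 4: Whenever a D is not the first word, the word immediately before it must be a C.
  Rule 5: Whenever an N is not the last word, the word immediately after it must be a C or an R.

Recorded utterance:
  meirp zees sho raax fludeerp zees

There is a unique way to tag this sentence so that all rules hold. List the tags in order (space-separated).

Candidates per position — 1:meirp {D,P}; 2:zees {P,R}; 3:sho {N}; 4:raax {D,C}; 5:fludeerp {C}; 6:zees {P,R}.
At position 1, choosing P makes rule 2 impossible to satisfy; hence D.
At position 2, choosing P makes rule 2 impossible to satisfy; hence R.
At position 4, choosing D makes rule 4 impossible to satisfy; hence C.
At position 6, choosing P makes rule 1 impossible to satisfy; hence R.
The only consistent sequence is: D R N C C R.
Rule-by-rule: rule 1 ok; rule 2 ok; rule 3 ok; rule 4 ok; rule 5 ok.

D R N C C R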